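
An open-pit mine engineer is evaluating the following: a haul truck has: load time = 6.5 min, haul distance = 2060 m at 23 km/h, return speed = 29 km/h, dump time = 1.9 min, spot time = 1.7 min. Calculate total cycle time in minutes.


19.736 min

Convert haul speed to m/min: 23 * 1000/60 = 383.3333333 m/min
Haul time = 2060 / 383.3333333 = 5.373913043 min
Convert return speed to m/min: 29 * 1000/60 = 483.3333333 m/min
Return time = 2060 / 483.3333333 = 4.262068966 min
Total cycle time:
= 6.5 + 5.373913043 + 1.9 + 4.262068966 + 1.7
= 19.736 min


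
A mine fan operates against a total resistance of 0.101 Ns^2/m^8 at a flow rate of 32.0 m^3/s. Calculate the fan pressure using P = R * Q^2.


103.424 Pa

Compute Q^2:
Q^2 = 32.0^2 = 1024.0
Compute pressure:
P = R * Q^2 = 0.101 * 1024.0
= 103.424 Pa


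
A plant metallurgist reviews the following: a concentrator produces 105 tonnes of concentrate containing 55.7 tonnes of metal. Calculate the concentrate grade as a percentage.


53.0476%

Grade = (metal in concentrate / concentrate mass) * 100
= (55.7 / 105) * 100
= 0.5304761905 * 100
= 53.0476%


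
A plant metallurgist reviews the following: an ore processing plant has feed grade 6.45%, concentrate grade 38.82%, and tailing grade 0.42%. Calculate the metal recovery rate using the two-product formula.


94.5109%

Using the two-product formula:
R = 100 * c * (f - t) / (f * (c - t))
Numerator = 100 * 38.82 * (6.45 - 0.42)
= 100 * 38.82 * 6.03
= 23408.46
Denominator = 6.45 * (38.82 - 0.42)
= 6.45 * 38.4
= 247.68
R = 23408.46 / 247.68
= 94.5109%


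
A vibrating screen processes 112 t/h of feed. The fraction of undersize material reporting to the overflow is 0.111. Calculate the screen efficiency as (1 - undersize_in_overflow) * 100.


88.9%

Screen efficiency = (1 - fraction of undersize in overflow) * 100
= (1 - 0.111) * 100
= 0.889 * 100
= 88.9%


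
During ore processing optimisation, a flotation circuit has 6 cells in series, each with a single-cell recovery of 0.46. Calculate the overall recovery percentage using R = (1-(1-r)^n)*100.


97.5205%

Complement of single-cell recovery:
1 - r = 1 - 0.46 = 0.54
Raise to power n:
(1 - r)^6 = 0.54^6 = 0.0247949113
Overall recovery:
R = (1 - 0.0247949113) * 100
= 97.5205%


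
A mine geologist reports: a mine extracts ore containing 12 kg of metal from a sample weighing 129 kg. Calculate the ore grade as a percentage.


Ore grade = (metal mass / ore mass) * 100
= (12 / 129) * 100
= 0.09302325581 * 100
= 9.3023%

9.3023%


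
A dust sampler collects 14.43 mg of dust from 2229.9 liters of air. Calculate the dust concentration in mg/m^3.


6.4711 mg/m^3

Convert liters to m^3: 1 m^3 = 1000 L
Concentration = mass / volume * 1000
= 14.43 / 2229.9 * 1000
= 0.006471142204 * 1000
= 6.4711 mg/m^3


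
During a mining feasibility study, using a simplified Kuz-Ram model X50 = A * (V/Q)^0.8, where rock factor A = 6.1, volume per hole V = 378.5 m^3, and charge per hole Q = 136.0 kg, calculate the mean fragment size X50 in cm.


13.8341 cm

Compute V/Q:
V/Q = 378.5 / 136.0 = 2.783088235
Raise to the power 0.8:
(V/Q)^0.8 = 2.783088235^0.8 = 2.267887882
Multiply by A:
X50 = 6.1 * 2.267887882
= 13.8341 cm


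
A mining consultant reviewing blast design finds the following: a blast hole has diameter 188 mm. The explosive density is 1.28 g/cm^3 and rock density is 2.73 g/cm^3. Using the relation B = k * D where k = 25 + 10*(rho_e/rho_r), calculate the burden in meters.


First, compute k:
rho_e / rho_r = 1.28 / 2.73 = 0.4688644689
k = 25 + 10 * 0.4688644689 = 29.68864469
Then, compute burden:
B = k * D / 1000 = 29.68864469 * 188 / 1000
= 5581.465201 / 1000
= 5.5815 m

5.5815 m


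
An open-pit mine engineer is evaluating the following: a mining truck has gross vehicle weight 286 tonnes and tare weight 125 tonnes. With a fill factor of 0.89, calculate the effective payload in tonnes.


143.29 tonnes

Maximum payload = gross - tare
= 286 - 125 = 161 tonnes
Effective payload = max payload * fill factor
= 161 * 0.89
= 143.29 tonnes


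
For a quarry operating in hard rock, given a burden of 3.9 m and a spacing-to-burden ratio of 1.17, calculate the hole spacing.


Spacing = burden * ratio
= 3.9 * 1.17
= 4.563 m

4.563 m


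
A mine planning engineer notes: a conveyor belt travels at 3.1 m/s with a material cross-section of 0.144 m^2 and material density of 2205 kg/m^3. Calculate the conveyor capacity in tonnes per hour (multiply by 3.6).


Volumetric flow = speed * area
= 3.1 * 0.144 = 0.4464 m^3/s
Mass flow = volumetric * density
= 0.4464 * 2205 = 984.312 kg/s
Convert to t/h: multiply by 3.6
Capacity = 984.312 * 3.6
= 3543.5232 t/h

3543.5232 t/h


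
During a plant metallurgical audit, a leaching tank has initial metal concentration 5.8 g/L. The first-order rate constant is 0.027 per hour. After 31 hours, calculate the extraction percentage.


56.6992%

Compute the exponent:
-k * t = -0.027 * 31 = -0.837
Remaining concentration:
C = 5.8 * exp(-0.837)
= 5.8 * 0.4330075996
= 2.511444078 g/L
Extracted = 5.8 - 2.511444078 = 3.288555922 g/L
Extraction % = 3.288555922 / 5.8 * 100
= 56.6992%


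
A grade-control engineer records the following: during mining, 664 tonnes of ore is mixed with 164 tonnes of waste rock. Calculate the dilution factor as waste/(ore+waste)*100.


19.8068%

Total material = ore + waste
= 664 + 164 = 828 tonnes
Dilution = waste / total * 100
= 164 / 828 * 100
= 0.1980676329 * 100
= 19.8068%


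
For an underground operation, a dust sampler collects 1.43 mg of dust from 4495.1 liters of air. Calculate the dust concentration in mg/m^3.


0.3181 mg/m^3

Convert liters to m^3: 1 m^3 = 1000 L
Concentration = mass / volume * 1000
= 1.43 / 4495.1 * 1000
= 0.0003181241797 * 1000
= 0.3181 mg/m^3


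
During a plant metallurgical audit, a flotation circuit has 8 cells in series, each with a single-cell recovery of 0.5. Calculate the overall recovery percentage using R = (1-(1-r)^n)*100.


Complement of single-cell recovery:
1 - r = 1 - 0.5 = 0.5
Raise to power n:
(1 - r)^8 = 0.5^8 = 0.00390625
Overall recovery:
R = (1 - 0.00390625) * 100
= 99.6094%

99.6094%


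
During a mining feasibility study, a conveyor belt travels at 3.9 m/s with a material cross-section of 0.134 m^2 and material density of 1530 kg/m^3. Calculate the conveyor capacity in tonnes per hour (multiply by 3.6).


2878.4808 t/h

Volumetric flow = speed * area
= 3.9 * 0.134 = 0.5226 m^3/s
Mass flow = volumetric * density
= 0.5226 * 1530 = 799.578 kg/s
Convert to t/h: multiply by 3.6
Capacity = 799.578 * 3.6
= 2878.4808 t/h


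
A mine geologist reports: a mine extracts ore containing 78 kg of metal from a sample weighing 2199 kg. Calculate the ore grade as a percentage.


3.5471%

Ore grade = (metal mass / ore mass) * 100
= (78 / 2199) * 100
= 0.03547066849 * 100
= 3.5471%


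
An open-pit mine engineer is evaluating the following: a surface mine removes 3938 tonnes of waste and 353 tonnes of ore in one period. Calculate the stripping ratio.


Stripping ratio = waste tonnage / ore tonnage
= 3938 / 353
= 11.1558

11.1558


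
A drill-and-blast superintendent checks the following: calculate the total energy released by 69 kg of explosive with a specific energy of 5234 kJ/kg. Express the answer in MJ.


361.146 MJ

Energy = mass * specific_energy / 1000
= 69 * 5234 / 1000
= 361146 / 1000
= 361.146 MJ


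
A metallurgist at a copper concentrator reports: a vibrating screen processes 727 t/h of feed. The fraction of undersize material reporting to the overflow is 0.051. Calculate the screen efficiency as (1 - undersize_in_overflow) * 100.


Screen efficiency = (1 - fraction of undersize in overflow) * 100
= (1 - 0.051) * 100
= 0.949 * 100
= 94.9%

94.9%


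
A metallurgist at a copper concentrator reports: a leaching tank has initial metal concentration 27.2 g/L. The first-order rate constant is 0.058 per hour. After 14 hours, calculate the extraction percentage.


Compute the exponent:
-k * t = -0.058 * 14 = -0.812
Remaining concentration:
C = 27.2 * exp(-0.812)
= 27.2 * 0.4439692392
= 12.07596331 g/L
Extracted = 27.2 - 12.07596331 = 15.12403669 g/L
Extraction % = 15.12403669 / 27.2 * 100
= 55.6031%

55.6031%


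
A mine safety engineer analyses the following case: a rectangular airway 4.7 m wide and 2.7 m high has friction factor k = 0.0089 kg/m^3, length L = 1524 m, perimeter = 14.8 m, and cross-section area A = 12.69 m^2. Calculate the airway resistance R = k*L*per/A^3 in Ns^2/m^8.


0.0982 Ns^2/m^8

Compute the numerator:
k * L * per = 0.0089 * 1524 * 14.8
= 200.74128
Compute the denominator:
A^3 = 12.69^3 = 2043.548109
Resistance:
R = 200.74128 / 2043.548109
= 0.0982 Ns^2/m^8


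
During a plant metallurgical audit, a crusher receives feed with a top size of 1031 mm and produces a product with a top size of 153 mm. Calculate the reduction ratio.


6.7386

Reduction ratio = feed size / product size
= 1031 / 153
= 6.7386


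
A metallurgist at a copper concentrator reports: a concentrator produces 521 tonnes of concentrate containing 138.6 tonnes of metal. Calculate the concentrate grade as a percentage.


26.6027%

Grade = (metal in concentrate / concentrate mass) * 100
= (138.6 / 521) * 100
= 0.2660268714 * 100
= 26.6027%


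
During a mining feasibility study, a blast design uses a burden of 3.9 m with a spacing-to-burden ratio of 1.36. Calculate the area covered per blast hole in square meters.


20.6856 m^2

First, find the spacing:
Spacing = burden * ratio = 3.9 * 1.36
= 5.304 m
Then, calculate the area:
Area = burden * spacing = 3.9 * 5.304
= 20.6856 m^2


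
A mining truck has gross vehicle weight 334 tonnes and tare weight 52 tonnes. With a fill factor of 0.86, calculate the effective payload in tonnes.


242.52 tonnes

Maximum payload = gross - tare
= 334 - 52 = 282 tonnes
Effective payload = max payload * fill factor
= 282 * 0.86
= 242.52 tonnes


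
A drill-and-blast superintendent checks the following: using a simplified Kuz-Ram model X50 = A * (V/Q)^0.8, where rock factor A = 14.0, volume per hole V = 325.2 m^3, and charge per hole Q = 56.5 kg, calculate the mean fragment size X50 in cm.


Compute V/Q:
V/Q = 325.2 / 56.5 = 5.755752212
Raise to the power 0.8:
(V/Q)^0.8 = 5.755752212^0.8 = 4.055848006
Multiply by A:
X50 = 14.0 * 4.055848006
= 56.7819 cm

56.7819 cm


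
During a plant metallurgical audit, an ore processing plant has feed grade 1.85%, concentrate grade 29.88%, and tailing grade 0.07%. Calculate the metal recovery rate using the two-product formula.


Using the two-product formula:
R = 100 * c * (f - t) / (f * (c - t))
Numerator = 100 * 29.88 * (1.85 - 0.07)
= 100 * 29.88 * 1.78
= 5318.64
Denominator = 1.85 * (29.88 - 0.07)
= 1.85 * 29.81
= 55.1485
R = 5318.64 / 55.1485
= 96.4422%

96.4422%


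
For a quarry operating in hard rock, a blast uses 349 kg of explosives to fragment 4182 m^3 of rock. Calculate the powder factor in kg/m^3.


0.0835 kg/m^3

Powder factor = explosive mass / rock volume
= 349 / 4182
= 0.0835 kg/m^3


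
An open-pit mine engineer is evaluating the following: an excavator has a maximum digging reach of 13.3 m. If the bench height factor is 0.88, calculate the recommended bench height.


Bench height = reach * factor
= 13.3 * 0.88
= 11.704 m

11.704 m


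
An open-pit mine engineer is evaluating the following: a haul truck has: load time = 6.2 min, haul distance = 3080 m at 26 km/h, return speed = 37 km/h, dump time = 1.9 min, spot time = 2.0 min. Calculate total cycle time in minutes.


22.2023 min

Convert haul speed to m/min: 26 * 1000/60 = 433.3333333 m/min
Haul time = 3080 / 433.3333333 = 7.107692308 min
Convert return speed to m/min: 37 * 1000/60 = 616.6666667 m/min
Return time = 3080 / 616.6666667 = 4.994594595 min
Total cycle time:
= 6.2 + 7.107692308 + 1.9 + 4.994594595 + 2.0
= 22.2023 min


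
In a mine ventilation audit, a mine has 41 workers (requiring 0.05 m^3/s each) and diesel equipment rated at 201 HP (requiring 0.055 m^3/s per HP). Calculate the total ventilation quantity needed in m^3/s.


Airflow for workers:
Q_people = 41 * 0.05 = 2.05 m^3/s
Airflow for diesel equipment:
Q_diesel = 201 * 0.055 = 11.055 m^3/s
Total ventilation:
Q_total = 2.05 + 11.055
= 13.105 m^3/s

13.105 m^3/s


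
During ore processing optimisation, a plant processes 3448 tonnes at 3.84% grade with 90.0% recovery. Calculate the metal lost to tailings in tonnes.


13.2403 tonnes

Total metal in feed:
= 3448 * 3.84 / 100 = 132.4032 tonnes
Metal recovered:
= 132.4032 * 90.0 / 100 = 119.16288 tonnes
Metal lost to tailings:
= 132.4032 - 119.16288
= 13.2403 tonnes


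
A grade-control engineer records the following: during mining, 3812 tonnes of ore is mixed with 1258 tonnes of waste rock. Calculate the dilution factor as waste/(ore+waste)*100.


24.8126%

Total material = ore + waste
= 3812 + 1258 = 5070 tonnes
Dilution = waste / total * 100
= 1258 / 5070 * 100
= 0.2481262327 * 100
= 24.8126%


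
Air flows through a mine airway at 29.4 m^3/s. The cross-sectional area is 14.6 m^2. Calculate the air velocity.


2.0137 m/s

Velocity = flow rate / cross-sectional area
= 29.4 / 14.6
= 2.0137 m/s


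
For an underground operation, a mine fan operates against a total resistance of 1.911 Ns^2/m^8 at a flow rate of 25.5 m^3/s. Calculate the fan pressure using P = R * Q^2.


Compute Q^2:
Q^2 = 25.5^2 = 650.25
Compute pressure:
P = R * Q^2 = 1.911 * 650.25
= 1242.6278 Pa

1242.6278 Pa


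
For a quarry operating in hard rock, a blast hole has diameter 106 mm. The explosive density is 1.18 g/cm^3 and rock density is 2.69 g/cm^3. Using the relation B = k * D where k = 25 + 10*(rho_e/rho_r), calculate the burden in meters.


First, compute k:
rho_e / rho_r = 1.18 / 2.69 = 0.43866171
k = 25 + 10 * 0.43866171 = 29.3866171
Then, compute burden:
B = k * D / 1000 = 29.3866171 * 106 / 1000
= 3114.981413 / 1000
= 3.115 m

3.115 m


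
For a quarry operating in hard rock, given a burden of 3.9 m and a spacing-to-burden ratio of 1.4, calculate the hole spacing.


5.46 m

Spacing = burden * ratio
= 3.9 * 1.4
= 5.46 m


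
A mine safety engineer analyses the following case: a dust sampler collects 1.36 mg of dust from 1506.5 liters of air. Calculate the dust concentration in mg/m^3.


Convert liters to m^3: 1 m^3 = 1000 L
Concentration = mass / volume * 1000
= 1.36 / 1506.5 * 1000
= 0.0009027547295 * 1000
= 0.9028 mg/m^3

0.9028 mg/m^3


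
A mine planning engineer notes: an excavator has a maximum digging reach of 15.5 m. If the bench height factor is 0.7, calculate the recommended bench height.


Bench height = reach * factor
= 15.5 * 0.7
= 10.85 m

10.85 m


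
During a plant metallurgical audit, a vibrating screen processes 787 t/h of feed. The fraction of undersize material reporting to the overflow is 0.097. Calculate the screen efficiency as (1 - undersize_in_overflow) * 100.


Screen efficiency = (1 - fraction of undersize in overflow) * 100
= (1 - 0.097) * 100
= 0.903 * 100
= 90.3%

90.3%


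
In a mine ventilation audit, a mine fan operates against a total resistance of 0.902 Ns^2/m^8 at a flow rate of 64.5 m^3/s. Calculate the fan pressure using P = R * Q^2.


Compute Q^2:
Q^2 = 64.5^2 = 4160.25
Compute pressure:
P = R * Q^2 = 0.902 * 4160.25
= 3752.5455 Pa

3752.5455 Pa


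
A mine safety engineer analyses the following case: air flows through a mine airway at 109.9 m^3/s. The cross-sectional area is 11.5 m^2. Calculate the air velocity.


Velocity = flow rate / cross-sectional area
= 109.9 / 11.5
= 9.5565 m/s

9.5565 m/s


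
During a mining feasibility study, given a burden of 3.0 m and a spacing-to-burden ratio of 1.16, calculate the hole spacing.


Spacing = burden * ratio
= 3.0 * 1.16
= 3.48 m

3.48 m


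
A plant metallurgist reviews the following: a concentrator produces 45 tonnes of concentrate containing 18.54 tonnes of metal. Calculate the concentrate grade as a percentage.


41.2%

Grade = (metal in concentrate / concentrate mass) * 100
= (18.54 / 45) * 100
= 0.412 * 100
= 41.2%


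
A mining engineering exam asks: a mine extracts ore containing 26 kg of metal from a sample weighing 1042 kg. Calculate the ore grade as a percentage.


Ore grade = (metal mass / ore mass) * 100
= (26 / 1042) * 100
= 0.02495201536 * 100
= 2.4952%

2.4952%


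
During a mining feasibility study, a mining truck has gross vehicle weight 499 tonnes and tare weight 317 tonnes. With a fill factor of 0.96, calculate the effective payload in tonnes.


174.72 tonnes

Maximum payload = gross - tare
= 499 - 317 = 182 tonnes
Effective payload = max payload * fill factor
= 182 * 0.96
= 174.72 tonnes


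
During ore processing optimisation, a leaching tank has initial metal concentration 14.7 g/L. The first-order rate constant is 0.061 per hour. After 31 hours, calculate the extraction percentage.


Compute the exponent:
-k * t = -0.061 * 31 = -1.891
Remaining concentration:
C = 14.7 * exp(-1.891)
= 14.7 * 0.1509208125
= 2.218535944 g/L
Extracted = 14.7 - 2.218535944 = 12.48146406 g/L
Extraction % = 12.48146406 / 14.7 * 100
= 84.9079%

84.9079%


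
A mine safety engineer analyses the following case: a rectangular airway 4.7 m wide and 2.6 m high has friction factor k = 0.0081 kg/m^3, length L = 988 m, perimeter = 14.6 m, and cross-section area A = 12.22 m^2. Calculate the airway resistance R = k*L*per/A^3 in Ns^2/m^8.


0.064 Ns^2/m^8

Compute the numerator:
k * L * per = 0.0081 * 988 * 14.6
= 116.84088
Compute the denominator:
A^3 = 12.22^3 = 1824.793048
Resistance:
R = 116.84088 / 1824.793048
= 0.064 Ns^2/m^8


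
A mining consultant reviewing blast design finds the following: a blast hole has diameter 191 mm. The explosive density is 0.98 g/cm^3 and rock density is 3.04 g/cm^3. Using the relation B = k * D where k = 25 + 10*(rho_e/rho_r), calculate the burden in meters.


First, compute k:
rho_e / rho_r = 0.98 / 3.04 = 0.3223684211
k = 25 + 10 * 0.3223684211 = 28.22368421
Then, compute burden:
B = k * D / 1000 = 28.22368421 * 191 / 1000
= 5390.723684 / 1000
= 5.3907 m

5.3907 m


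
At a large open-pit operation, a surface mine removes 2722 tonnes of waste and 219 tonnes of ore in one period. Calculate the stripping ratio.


12.4292

Stripping ratio = waste tonnage / ore tonnage
= 2722 / 219
= 12.4292


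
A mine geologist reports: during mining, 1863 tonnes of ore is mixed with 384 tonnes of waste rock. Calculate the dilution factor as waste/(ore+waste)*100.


Total material = ore + waste
= 1863 + 384 = 2247 tonnes
Dilution = waste / total * 100
= 384 / 2247 * 100
= 0.170894526 * 100
= 17.0895%

17.0895%


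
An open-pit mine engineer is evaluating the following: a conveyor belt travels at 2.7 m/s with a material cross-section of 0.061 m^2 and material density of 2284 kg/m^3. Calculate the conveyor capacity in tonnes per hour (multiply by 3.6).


Volumetric flow = speed * area
= 2.7 * 0.061 = 0.1647 m^3/s
Mass flow = volumetric * density
= 0.1647 * 2284 = 376.1748 kg/s
Convert to t/h: multiply by 3.6
Capacity = 376.1748 * 3.6
= 1354.2293 t/h

1354.2293 t/h


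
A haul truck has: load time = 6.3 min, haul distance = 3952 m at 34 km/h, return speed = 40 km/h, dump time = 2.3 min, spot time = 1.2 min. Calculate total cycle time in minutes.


22.7021 min

Convert haul speed to m/min: 34 * 1000/60 = 566.6666667 m/min
Haul time = 3952 / 566.6666667 = 6.974117647 min
Convert return speed to m/min: 40 * 1000/60 = 666.6666667 m/min
Return time = 3952 / 666.6666667 = 5.928 min
Total cycle time:
= 6.3 + 6.974117647 + 2.3 + 5.928 + 1.2
= 22.7021 min


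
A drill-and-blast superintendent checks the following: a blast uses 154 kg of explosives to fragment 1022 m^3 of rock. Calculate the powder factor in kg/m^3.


0.1507 kg/m^3

Powder factor = explosive mass / rock volume
= 154 / 1022
= 0.1507 kg/m^3


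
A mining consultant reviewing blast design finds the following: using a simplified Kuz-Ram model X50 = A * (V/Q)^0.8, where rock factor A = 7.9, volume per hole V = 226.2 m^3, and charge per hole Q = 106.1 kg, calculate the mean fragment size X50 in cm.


14.476 cm

Compute V/Q:
V/Q = 226.2 / 106.1 = 2.13195099
Raise to the power 0.8:
(V/Q)^0.8 = 2.13195099^0.8 = 1.832406288
Multiply by A:
X50 = 7.9 * 1.832406288
= 14.476 cm


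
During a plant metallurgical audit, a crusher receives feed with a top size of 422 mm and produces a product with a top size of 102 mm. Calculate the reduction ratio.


Reduction ratio = feed size / product size
= 422 / 102
= 4.1373

4.1373


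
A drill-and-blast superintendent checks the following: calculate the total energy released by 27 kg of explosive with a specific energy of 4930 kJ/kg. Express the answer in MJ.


133.11 MJ

Energy = mass * specific_energy / 1000
= 27 * 4930 / 1000
= 133110 / 1000
= 133.11 MJ


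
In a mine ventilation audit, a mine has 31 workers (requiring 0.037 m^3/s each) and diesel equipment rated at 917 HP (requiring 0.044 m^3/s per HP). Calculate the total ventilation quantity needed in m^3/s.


Airflow for workers:
Q_people = 31 * 0.037 = 1.147 m^3/s
Airflow for diesel equipment:
Q_diesel = 917 * 0.044 = 40.348 m^3/s
Total ventilation:
Q_total = 1.147 + 40.348
= 41.495 m^3/s

41.495 m^3/s


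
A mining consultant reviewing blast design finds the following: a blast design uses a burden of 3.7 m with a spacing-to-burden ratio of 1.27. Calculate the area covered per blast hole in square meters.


First, find the spacing:
Spacing = burden * ratio = 3.7 * 1.27
= 4.699 m
Then, calculate the area:
Area = burden * spacing = 3.7 * 4.699
= 17.3863 m^2

17.3863 m^2


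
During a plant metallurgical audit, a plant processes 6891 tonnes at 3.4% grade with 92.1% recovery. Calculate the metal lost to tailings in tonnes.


18.5092 tonnes

Total metal in feed:
= 6891 * 3.4 / 100 = 234.294 tonnes
Metal recovered:
= 234.294 * 92.1 / 100 = 215.784774 tonnes
Metal lost to tailings:
= 234.294 - 215.784774
= 18.5092 tonnes


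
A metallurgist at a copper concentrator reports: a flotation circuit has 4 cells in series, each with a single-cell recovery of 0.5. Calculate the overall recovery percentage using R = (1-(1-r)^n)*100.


Complement of single-cell recovery:
1 - r = 1 - 0.5 = 0.5
Raise to power n:
(1 - r)^4 = 0.5^4 = 0.0625
Overall recovery:
R = (1 - 0.0625) * 100
= 93.75%

93.75%


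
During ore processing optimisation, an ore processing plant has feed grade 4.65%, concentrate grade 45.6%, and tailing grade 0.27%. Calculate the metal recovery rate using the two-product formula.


94.7546%

Using the two-product formula:
R = 100 * c * (f - t) / (f * (c - t))
Numerator = 100 * 45.6 * (4.65 - 0.27)
= 100 * 45.6 * 4.38
= 19972.8
Denominator = 4.65 * (45.6 - 0.27)
= 4.65 * 45.33
= 210.7845
R = 19972.8 / 210.7845
= 94.7546%


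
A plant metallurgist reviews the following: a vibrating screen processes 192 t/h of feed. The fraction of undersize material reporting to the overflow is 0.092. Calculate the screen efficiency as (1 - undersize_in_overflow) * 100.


Screen efficiency = (1 - fraction of undersize in overflow) * 100
= (1 - 0.092) * 100
= 0.908 * 100
= 90.8%

90.8%


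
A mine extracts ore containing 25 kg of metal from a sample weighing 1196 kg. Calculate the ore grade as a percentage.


2.0903%

Ore grade = (metal mass / ore mass) * 100
= (25 / 1196) * 100
= 0.02090301003 * 100
= 2.0903%


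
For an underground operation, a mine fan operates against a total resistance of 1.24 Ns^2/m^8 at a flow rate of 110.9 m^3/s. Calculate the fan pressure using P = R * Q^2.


15250.5244 Pa

Compute Q^2:
Q^2 = 110.9^2 = 12298.81
Compute pressure:
P = R * Q^2 = 1.24 * 12298.81
= 15250.5244 Pa


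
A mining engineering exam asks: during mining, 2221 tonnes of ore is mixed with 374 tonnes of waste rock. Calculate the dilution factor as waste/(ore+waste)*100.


Total material = ore + waste
= 2221 + 374 = 2595 tonnes
Dilution = waste / total * 100
= 374 / 2595 * 100
= 0.1441233141 * 100
= 14.4123%

14.4123%


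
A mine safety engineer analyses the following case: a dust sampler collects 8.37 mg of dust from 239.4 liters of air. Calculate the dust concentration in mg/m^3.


Convert liters to m^3: 1 m^3 = 1000 L
Concentration = mass / volume * 1000
= 8.37 / 239.4 * 1000
= 0.03496240602 * 1000
= 34.9624 mg/m^3

34.9624 mg/m^3


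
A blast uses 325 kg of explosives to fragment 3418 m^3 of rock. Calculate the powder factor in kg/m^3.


Powder factor = explosive mass / rock volume
= 325 / 3418
= 0.0951 kg/m^3

0.0951 kg/m^3


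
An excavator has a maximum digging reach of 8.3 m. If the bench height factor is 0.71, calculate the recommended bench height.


Bench height = reach * factor
= 8.3 * 0.71
= 5.893 m

5.893 m


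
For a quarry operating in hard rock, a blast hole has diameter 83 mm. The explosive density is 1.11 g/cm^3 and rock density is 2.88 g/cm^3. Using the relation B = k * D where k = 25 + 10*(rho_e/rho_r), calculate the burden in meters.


First, compute k:
rho_e / rho_r = 1.11 / 2.88 = 0.3854166667
k = 25 + 10 * 0.3854166667 = 28.85416667
Then, compute burden:
B = k * D / 1000 = 28.85416667 * 83 / 1000
= 2394.895833 / 1000
= 2.3949 m

2.3949 m


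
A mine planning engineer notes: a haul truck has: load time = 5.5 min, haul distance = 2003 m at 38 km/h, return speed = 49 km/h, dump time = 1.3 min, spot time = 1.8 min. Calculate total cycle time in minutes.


Convert haul speed to m/min: 38 * 1000/60 = 633.3333333 m/min
Haul time = 2003 / 633.3333333 = 3.162631579 min
Convert return speed to m/min: 49 * 1000/60 = 816.6666667 m/min
Return time = 2003 / 816.6666667 = 2.452653061 min
Total cycle time:
= 5.5 + 3.162631579 + 1.3 + 2.452653061 + 1.8
= 14.2153 min

14.2153 min


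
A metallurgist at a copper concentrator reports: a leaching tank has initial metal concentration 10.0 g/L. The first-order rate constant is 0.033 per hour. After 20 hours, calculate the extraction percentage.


Compute the exponent:
-k * t = -0.033 * 20 = -0.66
Remaining concentration:
C = 10.0 * exp(-0.66)
= 10.0 * 0.5168513345
= 5.168513345 g/L
Extracted = 10.0 - 5.168513345 = 4.831486655 g/L
Extraction % = 4.831486655 / 10.0 * 100
= 48.3149%

48.3149%


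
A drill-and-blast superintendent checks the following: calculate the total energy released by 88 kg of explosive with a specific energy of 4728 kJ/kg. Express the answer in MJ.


416.064 MJ

Energy = mass * specific_energy / 1000
= 88 * 4728 / 1000
= 416064 / 1000
= 416.064 MJ


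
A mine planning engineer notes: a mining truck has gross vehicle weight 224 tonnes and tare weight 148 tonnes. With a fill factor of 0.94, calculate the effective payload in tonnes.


Maximum payload = gross - tare
= 224 - 148 = 76 tonnes
Effective payload = max payload * fill factor
= 76 * 0.94
= 71.44 tonnes

71.44 tonnes


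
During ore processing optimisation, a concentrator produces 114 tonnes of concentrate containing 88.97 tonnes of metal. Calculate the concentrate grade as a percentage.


78.0439%

Grade = (metal in concentrate / concentrate mass) * 100
= (88.97 / 114) * 100
= 0.7804385965 * 100
= 78.0439%


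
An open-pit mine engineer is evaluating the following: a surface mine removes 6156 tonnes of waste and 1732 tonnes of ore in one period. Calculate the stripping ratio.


3.5543

Stripping ratio = waste tonnage / ore tonnage
= 6156 / 1732
= 3.5543


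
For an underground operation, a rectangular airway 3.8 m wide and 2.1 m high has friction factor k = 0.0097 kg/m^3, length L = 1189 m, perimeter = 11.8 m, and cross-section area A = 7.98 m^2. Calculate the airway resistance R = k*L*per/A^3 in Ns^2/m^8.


0.2678 Ns^2/m^8

Compute the numerator:
k * L * per = 0.0097 * 1189 * 11.8
= 136.09294
Compute the denominator:
A^3 = 7.98^3 = 508.169592
Resistance:
R = 136.09294 / 508.169592
= 0.2678 Ns^2/m^8


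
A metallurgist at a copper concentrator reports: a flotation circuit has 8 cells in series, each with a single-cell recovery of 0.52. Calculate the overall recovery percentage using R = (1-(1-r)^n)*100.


99.7182%

Complement of single-cell recovery:
1 - r = 1 - 0.52 = 0.48
Raise to power n:
(1 - r)^8 = 0.48^8 = 0.002817928043
Overall recovery:
R = (1 - 0.002817928043) * 100
= 99.7182%


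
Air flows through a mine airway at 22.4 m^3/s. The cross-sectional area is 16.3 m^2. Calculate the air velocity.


Velocity = flow rate / cross-sectional area
= 22.4 / 16.3
= 1.3742 m/s

1.3742 m/s


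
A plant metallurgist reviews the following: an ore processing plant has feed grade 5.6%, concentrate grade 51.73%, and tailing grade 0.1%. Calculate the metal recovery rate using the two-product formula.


98.4045%

Using the two-product formula:
R = 100 * c * (f - t) / (f * (c - t))
Numerator = 100 * 51.73 * (5.6 - 0.1)
= 100 * 51.73 * 5.5
= 28451.5
Denominator = 5.6 * (51.73 - 0.1)
= 5.6 * 51.63
= 289.128
R = 28451.5 / 289.128
= 98.4045%


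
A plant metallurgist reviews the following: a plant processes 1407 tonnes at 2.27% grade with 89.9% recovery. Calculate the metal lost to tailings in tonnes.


Total metal in feed:
= 1407 * 2.27 / 100 = 31.9389 tonnes
Metal recovered:
= 31.9389 * 89.9 / 100 = 28.7130711 tonnes
Metal lost to tailings:
= 31.9389 - 28.7130711
= 3.2258 tonnes

3.2258 tonnes


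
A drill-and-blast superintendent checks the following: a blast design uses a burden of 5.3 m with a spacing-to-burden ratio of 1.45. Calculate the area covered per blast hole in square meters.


40.7305 m^2

First, find the spacing:
Spacing = burden * ratio = 5.3 * 1.45
= 7.685 m
Then, calculate the area:
Area = burden * spacing = 5.3 * 7.685
= 40.7305 m^2


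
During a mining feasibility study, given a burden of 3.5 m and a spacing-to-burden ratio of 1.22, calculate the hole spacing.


4.27 m

Spacing = burden * ratio
= 3.5 * 1.22
= 4.27 m


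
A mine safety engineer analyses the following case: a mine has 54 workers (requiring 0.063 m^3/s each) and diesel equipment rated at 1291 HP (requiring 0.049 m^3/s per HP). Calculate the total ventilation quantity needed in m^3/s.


66.661 m^3/s

Airflow for workers:
Q_people = 54 * 0.063 = 3.402 m^3/s
Airflow for diesel equipment:
Q_diesel = 1291 * 0.049 = 63.259 m^3/s
Total ventilation:
Q_total = 3.402 + 63.259
= 66.661 m^3/s


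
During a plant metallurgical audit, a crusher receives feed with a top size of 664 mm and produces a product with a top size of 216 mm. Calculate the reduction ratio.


Reduction ratio = feed size / product size
= 664 / 216
= 3.0741

3.0741


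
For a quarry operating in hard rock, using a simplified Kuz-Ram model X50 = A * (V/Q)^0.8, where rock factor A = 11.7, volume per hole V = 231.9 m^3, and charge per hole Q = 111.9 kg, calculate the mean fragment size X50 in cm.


20.9586 cm

Compute V/Q:
V/Q = 231.9 / 111.9 = 2.072386059
Raise to the power 0.8:
(V/Q)^0.8 = 2.072386059^0.8 = 1.791333838
Multiply by A:
X50 = 11.7 * 1.791333838
= 20.9586 cm


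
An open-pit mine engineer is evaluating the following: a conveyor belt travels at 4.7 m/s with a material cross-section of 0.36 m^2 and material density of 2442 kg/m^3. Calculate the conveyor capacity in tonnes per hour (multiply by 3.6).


14874.7104 t/h

Volumetric flow = speed * area
= 4.7 * 0.36 = 1.692 m^3/s
Mass flow = volumetric * density
= 1.692 * 2442 = 4131.864 kg/s
Convert to t/h: multiply by 3.6
Capacity = 4131.864 * 3.6
= 14874.7104 t/h


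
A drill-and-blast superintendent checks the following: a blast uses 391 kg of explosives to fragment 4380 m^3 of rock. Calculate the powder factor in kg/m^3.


0.0893 kg/m^3

Powder factor = explosive mass / rock volume
= 391 / 4380
= 0.0893 kg/m^3


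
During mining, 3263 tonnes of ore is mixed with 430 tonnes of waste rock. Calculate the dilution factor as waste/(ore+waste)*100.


Total material = ore + waste
= 3263 + 430 = 3693 tonnes
Dilution = waste / total * 100
= 430 / 3693 * 100
= 0.1164365015 * 100
= 11.6437%

11.6437%


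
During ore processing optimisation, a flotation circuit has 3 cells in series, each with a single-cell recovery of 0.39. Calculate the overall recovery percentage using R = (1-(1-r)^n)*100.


77.3019%

Complement of single-cell recovery:
1 - r = 1 - 0.39 = 0.61
Raise to power n:
(1 - r)^3 = 0.61^3 = 0.226981
Overall recovery:
R = (1 - 0.226981) * 100
= 77.3019%


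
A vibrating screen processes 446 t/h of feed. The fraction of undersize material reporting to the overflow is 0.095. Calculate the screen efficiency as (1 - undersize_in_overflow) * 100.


Screen efficiency = (1 - fraction of undersize in overflow) * 100
= (1 - 0.095) * 100
= 0.905 * 100
= 90.5%

90.5%


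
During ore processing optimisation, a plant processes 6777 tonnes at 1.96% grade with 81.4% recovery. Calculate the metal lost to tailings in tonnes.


Total metal in feed:
= 6777 * 1.96 / 100 = 132.8292 tonnes
Metal recovered:
= 132.8292 * 81.4 / 100 = 108.1229688 tonnes
Metal lost to tailings:
= 132.8292 - 108.1229688
= 24.7062 tonnes

24.7062 tonnes


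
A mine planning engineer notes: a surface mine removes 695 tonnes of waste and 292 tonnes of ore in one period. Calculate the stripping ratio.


Stripping ratio = waste tonnage / ore tonnage
= 695 / 292
= 2.3801

2.3801


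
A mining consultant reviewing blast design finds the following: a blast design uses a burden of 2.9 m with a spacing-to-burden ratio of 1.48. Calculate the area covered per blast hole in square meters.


First, find the spacing:
Spacing = burden * ratio = 2.9 * 1.48
= 4.292 m
Then, calculate the area:
Area = burden * spacing = 2.9 * 4.292
= 12.4468 m^2

12.4468 m^2


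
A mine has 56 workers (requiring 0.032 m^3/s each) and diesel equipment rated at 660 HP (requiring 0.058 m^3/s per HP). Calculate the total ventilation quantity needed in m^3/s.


40.072 m^3/s

Airflow for workers:
Q_people = 56 * 0.032 = 1.792 m^3/s
Airflow for diesel equipment:
Q_diesel = 660 * 0.058 = 38.28 m^3/s
Total ventilation:
Q_total = 1.792 + 38.28
= 40.072 m^3/s


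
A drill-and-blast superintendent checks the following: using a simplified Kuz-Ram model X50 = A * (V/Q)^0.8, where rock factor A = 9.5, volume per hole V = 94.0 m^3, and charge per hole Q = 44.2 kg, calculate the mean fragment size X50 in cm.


17.3735 cm

Compute V/Q:
V/Q = 94.0 / 44.2 = 2.126696833
Raise to the power 0.8:
(V/Q)^0.8 = 2.126696833^0.8 = 1.828792649
Multiply by A:
X50 = 9.5 * 1.828792649
= 17.3735 cm


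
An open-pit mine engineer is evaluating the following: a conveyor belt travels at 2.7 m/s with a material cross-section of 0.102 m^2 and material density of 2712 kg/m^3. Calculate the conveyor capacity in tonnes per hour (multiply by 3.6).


2688.7853 t/h

Volumetric flow = speed * area
= 2.7 * 0.102 = 0.2754 m^3/s
Mass flow = volumetric * density
= 0.2754 * 2712 = 746.8848 kg/s
Convert to t/h: multiply by 3.6
Capacity = 746.8848 * 3.6
= 2688.7853 t/h


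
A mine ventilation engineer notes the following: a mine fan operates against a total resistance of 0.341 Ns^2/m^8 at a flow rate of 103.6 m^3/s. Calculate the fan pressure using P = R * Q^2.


Compute Q^2:
Q^2 = 103.6^2 = 10732.96
Compute pressure:
P = R * Q^2 = 0.341 * 10732.96
= 3659.9394 Pa

3659.9394 Pa


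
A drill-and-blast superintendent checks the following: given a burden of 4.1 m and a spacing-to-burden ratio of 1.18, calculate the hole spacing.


4.838 m

Spacing = burden * ratio
= 4.1 * 1.18
= 4.838 m


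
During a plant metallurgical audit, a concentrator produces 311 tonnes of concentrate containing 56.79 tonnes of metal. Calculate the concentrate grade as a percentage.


Grade = (metal in concentrate / concentrate mass) * 100
= (56.79 / 311) * 100
= 0.1826045016 * 100
= 18.2605%

18.2605%


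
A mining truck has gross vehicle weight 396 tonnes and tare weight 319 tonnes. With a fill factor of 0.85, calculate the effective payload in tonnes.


Maximum payload = gross - tare
= 396 - 319 = 77 tonnes
Effective payload = max payload * fill factor
= 77 * 0.85
= 65.45 tonnes

65.45 tonnes


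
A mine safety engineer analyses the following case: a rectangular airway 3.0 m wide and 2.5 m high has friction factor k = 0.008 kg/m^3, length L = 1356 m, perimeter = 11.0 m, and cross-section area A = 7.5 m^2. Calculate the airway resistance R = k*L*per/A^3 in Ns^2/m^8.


0.2829 Ns^2/m^8

Compute the numerator:
k * L * per = 0.008 * 1356 * 11.0
= 119.328
Compute the denominator:
A^3 = 7.5^3 = 421.875
Resistance:
R = 119.328 / 421.875
= 0.2829 Ns^2/m^8


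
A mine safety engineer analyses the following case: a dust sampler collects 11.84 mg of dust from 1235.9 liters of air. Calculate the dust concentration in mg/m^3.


Convert liters to m^3: 1 m^3 = 1000 L
Concentration = mass / volume * 1000
= 11.84 / 1235.9 * 1000
= 0.009580063112 * 1000
= 9.5801 mg/m^3

9.5801 mg/m^3


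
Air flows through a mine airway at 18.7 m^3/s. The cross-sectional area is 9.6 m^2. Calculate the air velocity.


Velocity = flow rate / cross-sectional area
= 18.7 / 9.6
= 1.9479 m/s

1.9479 m/s


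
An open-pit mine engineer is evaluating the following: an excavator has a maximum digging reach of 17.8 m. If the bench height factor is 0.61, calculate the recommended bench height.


Bench height = reach * factor
= 17.8 * 0.61
= 10.858 m

10.858 m


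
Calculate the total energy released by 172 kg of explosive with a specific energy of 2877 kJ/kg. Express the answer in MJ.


Energy = mass * specific_energy / 1000
= 172 * 2877 / 1000
= 494844 / 1000
= 494.844 MJ

494.844 MJ


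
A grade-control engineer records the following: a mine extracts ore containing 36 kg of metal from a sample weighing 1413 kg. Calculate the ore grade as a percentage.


Ore grade = (metal mass / ore mass) * 100
= (36 / 1413) * 100
= 0.02547770701 * 100
= 2.5478%

2.5478%


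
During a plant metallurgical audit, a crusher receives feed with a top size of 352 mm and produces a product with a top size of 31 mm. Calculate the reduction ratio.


Reduction ratio = feed size / product size
= 352 / 31
= 11.3548

11.3548


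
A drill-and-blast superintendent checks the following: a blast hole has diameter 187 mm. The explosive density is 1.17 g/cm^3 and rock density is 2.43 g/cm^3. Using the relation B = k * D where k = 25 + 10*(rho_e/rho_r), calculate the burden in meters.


First, compute k:
rho_e / rho_r = 1.17 / 2.43 = 0.4814814815
k = 25 + 10 * 0.4814814815 = 29.81481481
Then, compute burden:
B = k * D / 1000 = 29.81481481 * 187 / 1000
= 5575.37037 / 1000
= 5.5754 m

5.5754 m


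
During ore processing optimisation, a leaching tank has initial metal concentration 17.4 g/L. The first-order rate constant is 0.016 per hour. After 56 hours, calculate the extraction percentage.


59.1801%

Compute the exponent:
-k * t = -0.016 * 56 = -0.896
Remaining concentration:
C = 17.4 * exp(-0.896)
= 17.4 * 0.4081991953
= 7.102665998 g/L
Extracted = 17.4 - 7.102665998 = 10.297334 g/L
Extraction % = 10.297334 / 17.4 * 100
= 59.1801%


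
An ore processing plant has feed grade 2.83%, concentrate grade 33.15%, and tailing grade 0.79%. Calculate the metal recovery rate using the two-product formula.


73.8446%

Using the two-product formula:
R = 100 * c * (f - t) / (f * (c - t))
Numerator = 100 * 33.15 * (2.83 - 0.79)
= 100 * 33.15 * 2.04
= 6762.6
Denominator = 2.83 * (33.15 - 0.79)
= 2.83 * 32.36
= 91.5788
R = 6762.6 / 91.5788
= 73.8446%


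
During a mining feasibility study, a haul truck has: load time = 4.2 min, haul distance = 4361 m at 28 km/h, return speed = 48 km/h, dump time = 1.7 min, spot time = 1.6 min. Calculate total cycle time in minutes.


Convert haul speed to m/min: 28 * 1000/60 = 466.6666667 m/min
Haul time = 4361 / 466.6666667 = 9.345 min
Convert return speed to m/min: 48 * 1000/60 = 800 m/min
Return time = 4361 / 800 = 5.45125 min
Total cycle time:
= 4.2 + 9.345 + 1.7 + 5.45125 + 1.6
= 22.2963 min

22.2963 min


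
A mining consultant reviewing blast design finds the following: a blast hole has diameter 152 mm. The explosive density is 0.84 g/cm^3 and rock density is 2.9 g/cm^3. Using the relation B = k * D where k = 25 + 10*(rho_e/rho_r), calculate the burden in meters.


4.2403 m

First, compute k:
rho_e / rho_r = 0.84 / 2.9 = 0.2896551724
k = 25 + 10 * 0.2896551724 = 27.89655172
Then, compute burden:
B = k * D / 1000 = 27.89655172 * 152 / 1000
= 4240.275862 / 1000
= 4.2403 m
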